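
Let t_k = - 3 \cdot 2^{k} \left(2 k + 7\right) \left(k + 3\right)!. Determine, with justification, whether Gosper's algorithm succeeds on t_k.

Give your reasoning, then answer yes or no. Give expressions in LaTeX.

The ratio is 2*(k + 4)*(2*k + 9)/(2*k + 7).
Factor: A=2*k + 8; B=1; C=k + 7/2.
Need (2*k + 8)·f(k+1) − (1)·f(k) = k + 7/2.
d = 0 from the (1,0,1) case.
Coefficient equations give f(k) = 1/2.
Get s_k = R·t_k = -3*2**k*factorial(k + 3) with R(k) = B(k−1)f(k)/C(k) = 1/(2*k + 7).
Verify: -3*2**k*(2*k + 7)*factorial(k + 3) matches t_k.

Yes. s_k = - 3 \cdot 2^{k} \left(k + 3\right)!.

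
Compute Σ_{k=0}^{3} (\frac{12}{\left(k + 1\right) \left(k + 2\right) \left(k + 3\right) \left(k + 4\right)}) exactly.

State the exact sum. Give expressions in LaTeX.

The ratio is (k + 1)/(k + 5).
Normal form (A,B,C) = (k + 1, k + 5, 1).
Need (k + 1)·f(k+1) − (k + 4)·f(k) = 1.
d = 3 from the (1,1,0) case.
A polynomial solution: f(k) = k*(k**2 + 6*k + 11)/18.
So s_k = (B(k−1)f/C)·t_k = (k*(k + 4)*(k**2 + 6*k + 11)/18)·t_k = 2*k*(k**2 + 6*k + 11)/(3*(k + 1)*(k + 2)*(k + 3)).
s_(k+1) − s_k = 12/(k**4 + 10*k**3 + 35*k**2 + 50*k + 24) = t_k.
Telescoping: Σ = s_(4) − s_(0) = 68/105 − (0) = 68/105.

Σ = 68/105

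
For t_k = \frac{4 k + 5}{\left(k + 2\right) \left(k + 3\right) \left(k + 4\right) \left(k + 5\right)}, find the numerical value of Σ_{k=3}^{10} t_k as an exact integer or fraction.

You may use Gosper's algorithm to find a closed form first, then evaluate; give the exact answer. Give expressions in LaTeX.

Step 1: r(k) = (k + 2)*(4*k + 9)/((k + 6)*(4*k + 5)).
Factor: A=k + 2; B=k + 6; C=k + 5/4.
Solve (k + 2)·f(k+1) − (k + 5)·f(k) = k + 5/4.
deg f ≤ 3 (via 1,1,1).
A polynomial solution: f(k) = k*(k**2 + 9*k + 10)/32.
So s_k = (B(k−1)f/C)·t_k = (k*(k + 5)*(k**2 + 9*k + 10)/(8*(4*k + 5)))·t_k = k*(k**2 + 9*k + 10)/(8*(k + 2)*(k + 3)*(k + 4)).
s_(k+1) − s_k = (4*k + 5)/(k**4 + 14*k**3 + 71*k**2 + 154*k + 120) = t_k.
Sum = s_(11) − s_(3); s_(11) = 253/2184, s_(3) = 23/280 ⇒ 46/1365.

Σ = 46/1365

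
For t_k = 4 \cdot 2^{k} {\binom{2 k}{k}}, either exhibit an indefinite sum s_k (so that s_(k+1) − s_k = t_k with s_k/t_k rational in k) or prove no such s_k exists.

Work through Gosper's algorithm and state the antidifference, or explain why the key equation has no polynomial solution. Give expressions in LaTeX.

t_(k+1)/t_k = 4*(2*k + 1)/(k + 1).
Take A(k)=8*k + 4, B(k)=k + 1, C(k)=1.
Key eq: (8*k + 4)·f(k+1) = (k)·f(k) + (1).
Degrees (1,1,0) ⇒ d ≤ -1.
Bound -1 < 0, so the key equation has no polynomial solution.

none (Gosper's algorithm certifies no s_k)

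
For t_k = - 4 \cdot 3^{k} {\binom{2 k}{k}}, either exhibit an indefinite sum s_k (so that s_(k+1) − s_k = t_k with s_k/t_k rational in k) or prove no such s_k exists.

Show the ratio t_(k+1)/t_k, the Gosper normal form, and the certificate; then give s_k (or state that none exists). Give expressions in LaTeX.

not Gosper-summable; s_k does not exist

Compute t_(k+1)/t_k: get 6*(2*k + 1)/(k + 1).
Normal form (A,B,C) = (12*k + 6, k + 1, 1).
f must satisfy (12*k + 6)·f(k+1) − (k)·f(k) = 1.
Degrees (1,1,0) ⇒ d ≤ -1.
deg f ≤ -1 is impossible — no certificate.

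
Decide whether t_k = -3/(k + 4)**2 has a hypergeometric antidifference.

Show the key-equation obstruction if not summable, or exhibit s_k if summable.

The ratio is (k + 4)**2/(k + 5)**2.
So A=k**2 + 8*k + 16 and B=k**2 + 10*k + 25, with C=1.
Key eq: (k**2 + 8*k + 16)·f(k+1) = (k**2 + 8*k + 16)·f(k) + (1).
Degrees (2,2,0) ⇒ d ≤ 0.
f = c0 ⇒ A·f(k+1) − B(k−1)·f(k) − C = -1. The system {-1 = 0} is inconsistent; no antidifference.

No — the linear system for f has no solution.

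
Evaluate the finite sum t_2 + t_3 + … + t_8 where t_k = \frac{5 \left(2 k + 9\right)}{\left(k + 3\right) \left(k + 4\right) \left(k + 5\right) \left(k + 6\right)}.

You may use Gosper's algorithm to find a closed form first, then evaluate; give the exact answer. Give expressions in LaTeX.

Step 1: r(k) = (k + 3)*(2*k + 11)/((k + 7)*(2*k + 9)).
Normal form (A,B,C) = (k + 3, k + 7, k + 9/2).
Key eq: (k + 3)·f(k+1) = (k + 6)·f(k) + (k + 9/2).
From deg A=1, deg B=1, deg C=1: d=3.
Coefficient equations give f(k) = k*(k + 4)*(k + 8)/30.
Get s_k = R·t_k = k*(k + 8)/(3*(k**2 + 8*k + 15)) with R(k) = B(k−1)f(k)/C(k) = k*(k + 4)*(k + 6)*(k + 8)/(15*(2*k + 9)).
Verify: 5*(2*k + 9)/(k**4 + 18*k**3 + 119*k**2 + 342*k + 360) matches t_k.
Evaluate s at k=9 and k=2: 17/56 and 4/21; difference 19/168.

Σ = 19/168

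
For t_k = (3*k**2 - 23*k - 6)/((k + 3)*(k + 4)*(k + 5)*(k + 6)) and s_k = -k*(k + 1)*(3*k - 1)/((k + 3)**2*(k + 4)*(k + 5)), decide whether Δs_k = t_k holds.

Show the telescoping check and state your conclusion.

s_(k+1) = -(k + 1)*(k + 2)*(3*k + 2)/((k + 4)**2*(k + 5)*(k + 6))
s_(k+1) − s_k = (k + 1)*(k*(k + 4)*(k + 6)*(3*k - 1) - (k + 2)*(k + 3)**2*(3*k + 2))/((k + 3)**2*(k + 4)**2*(k + 5)*(k + 6))
(s_(k+1) − s_k) − t_k = 6*(-2*k**3 - k**2 + 27*k + 6)/(k**6 + 25*k**5 + 257*k**4 + 1391*k**3 + 4182*k**2 + 6624*k + 4320)

Invalid: residual 6*(-2*k**3 - k**2 + 27*k + 6)/(k**6 + 25*k**5 + 257*k**4 + 1391*k**3 + 4182*k**2 + 6624*k + 4320) ≠ 0.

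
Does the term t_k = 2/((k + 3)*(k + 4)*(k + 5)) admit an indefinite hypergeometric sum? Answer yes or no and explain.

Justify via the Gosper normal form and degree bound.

The ratio is (k + 3)/(k + 6).
So A=k + 3 and B=k + 6, with C=1.
f must satisfy (k + 3)·f(k+1) − (k + 5)·f(k) = 1.
d = 2 from the (1,1,0) case.
Coefficient equations give f(k) = k*(k + 7)/24.
So s_k = (B(k−1)f/C)·t_k = (k*(k + 5)*(k + 7)/24)·t_k = k*(k + 7)/(12*(k + 3)*(k + 4)).
Check: Δs_k = 2/(k**3 + 12*k**2 + 47*k + 60). ✓

Yes. s_k = k*(k + 7)/(12*(k + 3)*(k + 4)).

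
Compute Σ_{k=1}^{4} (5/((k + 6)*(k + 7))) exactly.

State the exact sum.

Compute t_(k+1)/t_k: get (k + 6)/(k + 8).
Take A(k)=k + 6, B(k)=k + 8, C(k)=1.
Set up (k + 6)·f(k+1) − (k + 7)·f(k) − (1) = 0.
deg f ≤ 1 (via 1,1,0).
Coefficient equations give f(k) = k/6.
R(k) = B(k−1)·f(k)/C(k) = k*(k + 7)/6; s_k = R·t_k = 5*k/(6*(k + 6)).
Δs = 5/(k**2 + 13*k + 42), as required.
Telescoping: Σ = s_(5) − s_(1) = 25/66 − (5/42) = 20/77.

Σ = 20/77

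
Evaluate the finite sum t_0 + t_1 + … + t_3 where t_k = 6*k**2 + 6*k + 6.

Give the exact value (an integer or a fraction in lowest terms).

Σ = 144

Compute t_(k+1)/t_k: get (k + (k + 1)**2 + 2)/(k**2 + k + 1).
Gosper form: A/B · C(k+1)/C(k) with A=1, B=1, C=k**2 + k + 1.
f must satisfy (1)·f(k+1) − (1)·f(k) = k**2 + k + 1.
d = 3 from the (0,0,2) case.
Match coefficients ⇒ f(k) = k*(k**2 + 2)/3.
Certificate R = B(k−1)f/C = k*(k**2 + 2)/(3*(k**2 + k + 1)) gives s_k = 2*k*(k**2 + 2).
Verify: 6*k**2 + 6*k + 6 matches t_k.
Evaluate s at k=4 and k=0: 144 and 0; difference 144.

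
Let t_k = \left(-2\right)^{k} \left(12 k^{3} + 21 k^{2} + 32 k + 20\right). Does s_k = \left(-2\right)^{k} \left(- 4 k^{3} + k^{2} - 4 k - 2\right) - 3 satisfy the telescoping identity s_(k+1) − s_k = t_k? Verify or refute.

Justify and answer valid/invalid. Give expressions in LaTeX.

s_(k+1) = (-2)**(k + 1)*(-4*k - 4*(k + 1)**3 + (k + 1)**2 - 6) - 3
s_(k+1) − s_k = (-2)**k*(12*k**3 + 21*k**2 + 32*k + 20)
(s_(k+1) − s_k) − t_k = 0

Valid — Δs_k = t_k.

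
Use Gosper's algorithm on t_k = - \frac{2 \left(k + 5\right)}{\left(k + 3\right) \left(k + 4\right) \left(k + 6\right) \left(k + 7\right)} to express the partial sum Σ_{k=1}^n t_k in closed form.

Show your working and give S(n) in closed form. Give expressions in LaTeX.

t_(k+1)/t_k = (k + 3)*(k + 6)**2/((k + 5)**2*(k + 8)).
A = k + 3, B = k + 8, C = k**2 + 10*k + 25.
Key eq: (k + 3)·f(k+1) = (k + 7)·f(k) + (k**2 + 10*k + 25).
Bound: deg f ≤ 4.
A polynomial solution: f(k) = k*(k + 4)*(k + 5)*(k + 9)/36.
Certificate R = B(k−1)f/C = k*(k + 4)*(k + 7)*(k + 9)/(36*(k + 5)) gives s_k = k*(-k - 9)/(18*(k**2 + 9*k + 18)).
Δs = 2*(-k - 5)/(k**4 + 20*k**3 + 145*k**2 + 450*k + 504), as required.
s_(n+1) = (-n**2 - 11*n - 10)/(18*(n**2 + 11*n + 28)) and s_(1) = -5/252, so S(n) = n*(-n - 11)/(28*(n**2 + 11*n + 28)).

S(n) = \frac{n \left(- n - 11\right)}{28 \left(n^{2} + 11 n + 28\right)}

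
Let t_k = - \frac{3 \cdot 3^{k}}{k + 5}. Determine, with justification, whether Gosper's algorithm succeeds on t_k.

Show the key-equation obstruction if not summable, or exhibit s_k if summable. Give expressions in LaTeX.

Compute t_(k+1)/t_k: get 3*(k + 5)/(k + 6).
Factor: A=3*k + 15; B=k + 6; C=1.
Solve (3*k + 15)·f(k+1) − (k + 5)·f(k) = 1.
deg f ≤ -1 (via 1,1,0).
Negative degree bound (-1): no f exists, t_k not Gosper-summable.

No — key equation has no polynomial f.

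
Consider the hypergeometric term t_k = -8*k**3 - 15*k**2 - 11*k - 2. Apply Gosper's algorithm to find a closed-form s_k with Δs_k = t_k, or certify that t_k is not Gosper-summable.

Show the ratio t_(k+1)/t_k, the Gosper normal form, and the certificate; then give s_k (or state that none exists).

The ratio is (8*k**3 + 39*k**2 + 65*k + 36)/(8*k**3 + 15*k**2 + 11*k + 2).
A = 1, B = 1, C = k**3 + 15*k**2/8 + 11*k/8 + 1/4.
f must satisfy (1)·f(k+1) − (1)·f(k) = k**3 + 15*k**2/8 + 11*k/8 + 1/4.
Bound: deg f ≤ 4.
A polynomial solution: f(k) = k*(2*k**3 + k**2 - 1)/8.
Get s_k = R·t_k = -2*k**4 - k**3 + k with R(k) = B(k−1)f(k)/C(k) = k*(2*k**3 + k**2 - 1)/(8*k**3 + 15*k**2 + 11*k + 2).
Check: Δs_k = -8*k**3 - 15*k**2 - 11*k - 2. ✓

s_k = -2*k**4 - k**3 + k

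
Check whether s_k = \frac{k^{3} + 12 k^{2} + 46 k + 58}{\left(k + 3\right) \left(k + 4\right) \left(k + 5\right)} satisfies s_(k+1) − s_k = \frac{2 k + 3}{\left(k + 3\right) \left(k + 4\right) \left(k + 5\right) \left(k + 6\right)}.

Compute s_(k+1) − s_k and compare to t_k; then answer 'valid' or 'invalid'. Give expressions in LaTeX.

valid; difference matches t_k

s_(k+1) = (46*k + (k + 1)**3 + 12*(k + 1)**2 + 104)/((k + 4)*(k + 5)*(k + 6))
s_(k+1) − s_k = (2*k + 3)/(k**4 + 18*k**3 + 119*k**2 + 342*k + 360)
(s_(k+1) − s_k) − t_k = 0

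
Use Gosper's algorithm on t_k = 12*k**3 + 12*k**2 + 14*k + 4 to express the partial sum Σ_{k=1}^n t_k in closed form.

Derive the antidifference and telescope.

Compute t_(k+1)/t_k: get (6*k**3 + 24*k**2 + 37*k + 21)/(6*k**3 + 6*k**2 + 7*k + 2).
Take A(k)=1, B(k)=1, C(k)=k**3 + k**2 + 7*k/6 + 1/3.
f must satisfy (1)·f(k+1) − (1)·f(k) = k**3 + k**2 + 7*k/6 + 1/3.
From deg A=0, deg B=0, deg C=3: d=4.
Solve for f: f(k) = k*(3*k**3 - 2*k**2 + 4*k - 1)/12 (degree 4 ≤ 4).
So s_k = (B(k−1)f/C)·t_k = (k*(3*k**3 - 2*k**2 + 4*k - 1)/(2*(6*k**3 + 6*k**2 + 7*k + 2)))·t_k = k*(3*k**3 - 2*k**2 + 4*k - 1).
Check: Δs_k = 12*k**3 + 12*k**2 + 14*k + 4. ✓
Evaluate: s_(n+1) = 3*n**4 + 10*n**3 + 16*n**2 + 13*n + 4; subtract s_(1) = 4 ⇒ S(n) = n*(3*n**3 + 10*n**2 + 16*n + 13).

S(n) = n*(3*n**3 + 10*n**2 + 16*n + 13)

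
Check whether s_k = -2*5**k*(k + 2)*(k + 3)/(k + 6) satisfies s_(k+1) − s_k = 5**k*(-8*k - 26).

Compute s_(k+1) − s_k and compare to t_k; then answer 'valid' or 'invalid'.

s_(k+1) = -10*5**k*(k + 3)*(k + 4)/(k + 7)
s_(k+1) − s_k = 2*5**k*(k + 3)*((k + 2)*(k + 7) - 5*(k + 4)*(k + 6))/((k + 6)*(k + 7))
(s_(k+1) − s_k) − t_k = 24*5**k*(k**2 + 9*k + 19)/(k**2 + 13*k + 42)

Invalid: residual 24*5**k*(k**2 + 9*k + 19)/(k**2 + 13*k + 42) ≠ 0.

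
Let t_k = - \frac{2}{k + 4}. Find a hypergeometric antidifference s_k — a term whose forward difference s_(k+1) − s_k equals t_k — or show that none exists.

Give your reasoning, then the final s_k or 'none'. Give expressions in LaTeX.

none (Gosper's algorithm certifies no s_k)

Step 1: r(k) = (k + 4)/(k + 5).
Factor: A=k + 4; B=k + 5; C=1.
Need (k + 4)·f(k+1) − (k + 4)·f(k) = 1.
d = 0 from the (1,1,0) case.
Write f(k) = c0. Then LHS − RHS = -1, requiring -1 = 0: contradictory. No certificate.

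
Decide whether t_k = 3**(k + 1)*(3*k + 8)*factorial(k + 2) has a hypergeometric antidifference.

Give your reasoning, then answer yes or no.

The ratio is 3*(k + 3)*(3*k + 11)/(3*k + 8).
Factor: A=3*k + 9; B=1; C=k + 8/3.
f must satisfy (3*k + 9)·f(k+1) − (1)·f(k) = k + 8/3.
Bound: deg f ≤ 0.
A polynomial solution: f(k) = 1/3.
R(k) = B(k−1)·f(k)/C(k) = 1/(3*k + 8); s_k = R·t_k = 3**(k + 1)*factorial(k + 2).
Δs = 3**(k + 1)*(3*k + 8)*factorial(k + 2), as required.

Yes. s_k = 3**(k + 1)*factorial(k + 2).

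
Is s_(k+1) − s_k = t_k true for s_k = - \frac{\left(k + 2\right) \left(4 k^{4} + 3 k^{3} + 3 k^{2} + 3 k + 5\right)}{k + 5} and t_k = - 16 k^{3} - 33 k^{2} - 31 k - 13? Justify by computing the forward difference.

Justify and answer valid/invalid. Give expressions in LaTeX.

s_(k+1) = (-4*k**5 - 31*k**4 - 93*k**3 - 142*k**2 - 120*k - 54)/(k + 6)
s_(k+1) − s_k = (-16*k**5 - 173*k**4 - 544*k**3 - 765*k**2 - 578*k - 210)/(k**2 + 11*k + 30)
(s_(k+1) − s_k) − t_k = 3*(12*k**4 + 110*k**3 + 193*k**2 + 165*k + 60)/(k**2 + 11*k + 30)

Invalid: residual \frac{3 \left(12 k^{4} + 110 k^{3} + 193 k^{2} + 165 k + 60\right)}{k^{2} + 11 k + 30} ≠ 0.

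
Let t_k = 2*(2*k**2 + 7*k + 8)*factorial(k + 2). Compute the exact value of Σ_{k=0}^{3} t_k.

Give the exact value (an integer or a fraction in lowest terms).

t_(k+1)/t_k = (k + 3)*(7*k + 2*(k + 1)**2 + 15)/(2*k**2 + 7*k + 8).
Gosper form: A/B · C(k+1)/C(k) with A=k + 3, B=1, C=k**2 + 7*k/2 + 4.
f must satisfy (k + 3)·f(k+1) − (1)·f(k) = k**2 + 7*k/2 + 4.
d = 1 from the (1,0,2) case.
Solve for f: f(k) = (2*k + 1)/2 (degree 1 ≤ 1).
Get s_k = R·t_k = 2*(2*k + 1)*factorial(k + 2) with R(k) = B(k−1)f(k)/C(k) = (2*k + 1)/(2*k**2 + 7*k + 8).
Check: Δs_k = 2*(2*k**2 + 7*k + 8)*factorial(k + 2). ✓
Sum = s_(4) − s_(0); s_(4) = 12960, s_(0) = 4 ⇒ 12956.

Σ = 12956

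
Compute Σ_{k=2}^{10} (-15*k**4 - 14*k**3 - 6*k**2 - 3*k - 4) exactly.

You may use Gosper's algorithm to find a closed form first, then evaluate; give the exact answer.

Σ = -424818

r(k) = (15*k**4 + 74*k**3 + 138*k**2 + 117*k + 42)/(15*k**4 + 14*k**3 + 6*k**2 + 3*k + 4) after simplifying.
Gosper form: A/B · C(k+1)/C(k) with A=1, B=1, C=k**4 + 14*k**3/15 + 2*k**2/5 + k/5 + 4/15.
Solve (1)·f(k+1) − (1)·f(k) = k**4 + 14*k**3/15 + 2*k**2/5 + k/5 + 4/15.
Degrees (0,0,4) ⇒ d ≤ 5.
A polynomial solution: f(k) = k*(3*k**4 - 4*k**3 + 2*k + 3)/15.
So s_k = (B(k−1)f/C)·t_k = (k*(3*k**4 - 4*k**3 + 2*k + 3)/(15*k**4 + 14*k**3 + 6*k**2 + 3*k + 4))·t_k = k*(-3*k**4 + 4*k**3 - 2*k - 3).
Check: Δs_k = -15*k**4 - 14*k**3 - 6*k**2 - 3*k - 4. ✓
Σ_(k=2)^(10) t_k = s_(11) − s_(2) = -424864 − (-46) = -424818.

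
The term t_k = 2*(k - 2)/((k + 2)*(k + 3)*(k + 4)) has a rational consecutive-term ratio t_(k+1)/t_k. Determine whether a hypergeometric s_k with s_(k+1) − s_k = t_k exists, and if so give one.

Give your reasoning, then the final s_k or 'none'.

Compute t_(k+1)/t_k: get (k - 1)*(k + 2)/((k - 2)*(k + 5)).
A = k + 2, B = k + 5, C = k - 2.
Set up (k + 2)·f(k+1) − (k + 4)·f(k) − (k - 2) = 0.
Bound: deg f ≤ 2.
Coefficient equations give f(k) = -k.
Then R = B(k−1)f/C = -k*(k + 4)/(k - 2), so s_k = R(k)·t_k = -2*k/((k + 2)*(k + 3)).
Δs = 2*(k - 2)/(k**3 + 9*k**2 + 26*k + 24), as required.

s_k = -2*k/((k + 2)*(k + 3))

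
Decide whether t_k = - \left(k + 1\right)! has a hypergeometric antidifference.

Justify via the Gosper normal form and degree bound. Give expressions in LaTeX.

The ratio is k + 2.
Take A(k)=k + 2, B(k)=1, C(k)=1.
Set up (k + 2)·f(k+1) − (1)·f(k) − (1) = 0.
deg f ≤ -1 (via 1,0,0).
Negative degree bound (-1): no f exists, t_k not Gosper-summable.

No — negative degree bound, so no certificate f.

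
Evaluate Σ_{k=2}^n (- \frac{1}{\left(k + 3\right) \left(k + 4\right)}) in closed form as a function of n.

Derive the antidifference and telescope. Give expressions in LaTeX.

The ratio is (k + 3)/(k + 5).
Gosper form: A/B · C(k+1)/C(k) with A=k + 3, B=k + 5, C=1.
f must satisfy (k + 3)·f(k+1) − (k + 4)·f(k) = 1.
From deg A=1, deg B=1, deg C=0: d=1.
Match coefficients ⇒ f(k) = k/3.
Then R = B(k−1)f/C = k*(k + 4)/3, so s_k = R(k)·t_k = -k/(3*k + 9).
s_(k+1) − s_k = -1/(k**2 + 7*k + 12) = t_k.
Evaluate: s_(n+1) = (-n - 1)/(3*(n + 4)); subtract s_(2) = -2/15 ⇒ S(n) = (1 - n)/(5*(n + 4)).

S(n) = \frac{1 - n}{5 \left(n + 4\right)}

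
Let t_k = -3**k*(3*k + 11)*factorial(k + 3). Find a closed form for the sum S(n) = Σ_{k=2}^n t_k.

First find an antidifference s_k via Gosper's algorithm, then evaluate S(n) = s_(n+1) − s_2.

S(n) = -3*3**n*factorial(n + 4) + 1080

Compute t_(k+1)/t_k: get 3*(k + 4)*(3*k + 14)/(3*k + 11).
A = 3*k + 12, B = 1, C = k + 11/3.
Set up (3*k + 12)·f(k+1) − (1)·f(k) − (k + 11/3) = 0.
Bound: deg f ≤ 0.
Solve for f: f(k) = 1/3 (degree 0 ≤ 0).
Then R = B(k−1)f/C = 1/(3*k + 11), so s_k = R(k)·t_k = -3**k*factorial(k + 3).
Δs = -3**k*(3*k + 11)*factorial(k + 3), as required.
s_(n+1) = -3**(n + 1)*factorial(n + 4) and s_(2) = -1080, so S(n) = -3*3**n*factorial(n + 4) + 1080.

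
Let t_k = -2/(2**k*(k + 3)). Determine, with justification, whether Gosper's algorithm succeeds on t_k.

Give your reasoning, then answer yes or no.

No; the degree bound rules out any f.

t_(k+1)/t_k = (k + 3)/(2*(k + 4)).
So A=k/2 + 3/2 and B=k + 4, with C=1.
Solve (k/2 + 3/2)·f(k+1) − (k + 3)·f(k) = 1.
Bound: deg f ≤ -1.
d = -1 < 0 ⇒ no nonzero polynomial f; not summable.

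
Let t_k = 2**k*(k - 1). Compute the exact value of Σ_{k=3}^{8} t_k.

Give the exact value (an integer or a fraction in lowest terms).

Σ = 3072

The ratio is 2*k/(k - 1).
Normal form (A,B,C) = (2, 1, k - 1).
Need (2)·f(k+1) − (1)·f(k) = k - 1.
d = 1 from the (0,0,1) case.
Coefficient equations give f(k) = k - 3.
Get s_k = R·t_k = 2**k*(k - 3) with R(k) = B(k−1)f(k)/C(k) = (k - 3)/(k - 1).
Verify: 2**k*(k - 1) matches t_k.
Evaluate s at k=9 and k=3: 3072 and 0; difference 3072.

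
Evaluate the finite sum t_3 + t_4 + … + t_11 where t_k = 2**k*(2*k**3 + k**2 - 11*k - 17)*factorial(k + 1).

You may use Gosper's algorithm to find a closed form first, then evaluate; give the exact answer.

Compute t_(k+1)/t_k: get 2*(2*k**4 + 11*k**3 + 11*k**2 - 31*k - 50)/(2*k**3 + k**2 - 11*k - 17).
Take A(k)=2*k + 4, B(k)=1, C(k)=k**3 + k**2/2 - 11*k/2 - 17/2.
Set up (2*k + 4)·f(k+1) − (1)·f(k) − (k**3 + k**2/2 - 11*k/2 - 17/2) = 0.
Bound: deg f ≤ 2.
Coefficient equations give f(k) = (k**2 - 3*k - 3)/2.
Then R = B(k−1)f/C = (k**2 - 3*k - 3)/(2*k**3 + k**2 - 11*k - 17), so s_k = R(k)·t_k = 2**k*(k**2 - 3*k - 3)*factorial(k + 1).
s_(k+1) − s_k = 2**k*(2*k**3 + k**2 - 11*k - 17)*factorial(k + 1) = t_k.
Sum = s_(12) − s_(3); s_(12) = 2678117105664000, s_(3) = -576 ⇒ 2678117105664576.

Σ = 2678117105664576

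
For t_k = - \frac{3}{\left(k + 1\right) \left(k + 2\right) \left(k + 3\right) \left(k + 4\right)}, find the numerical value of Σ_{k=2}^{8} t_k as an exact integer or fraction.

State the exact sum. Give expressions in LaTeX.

Compute t_(k+1)/t_k: get (k + 1)/(k + 5).
Factor: A=k + 1; B=k + 5; C=1.
Key eq: (k + 1)·f(k+1) = (k + 4)·f(k) + (1).
From deg A=1, deg B=1, deg C=0: d=3.
A polynomial solution: f(k) = k*(k**2 + 6*k + 11)/18.
Get s_k = R·t_k = k*(-k**2 - 6*k - 11)/(6*(k + 1)*(k + 2)*(k + 3)) with R(k) = B(k−1)f(k)/C(k) = k*(k + 4)*(k**2 + 6*k + 11)/18.
Check: Δs_k = -3/(k**4 + 10*k**3 + 35*k**2 + 50*k + 24). ✓
Telescoping: Σ = s_(9) − s_(2) = -73/440 − (-3/20) = -7/440.

Σ = -7/440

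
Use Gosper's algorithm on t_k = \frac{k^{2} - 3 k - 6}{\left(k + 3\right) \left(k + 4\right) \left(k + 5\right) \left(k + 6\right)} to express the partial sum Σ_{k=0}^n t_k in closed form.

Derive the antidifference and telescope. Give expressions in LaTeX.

Ratio r(k) = (k + 3)*(3*k - (k + 1)**2 + 9)/((k + 7)*(-k**2 + 3*k + 6)).
A = k + 3, B = k + 7, C = k**2 - 3*k - 6.
f must satisfy (k + 3)·f(k+1) − (k + 6)·f(k) = k**2 - 3*k - 6.
d = 3 from the (1,1,2) case.
Match coefficients ⇒ f(k) = k*(k**2 - 48*k - 73)/60.
Get s_k = R·t_k = k*(k**2 - 48*k - 73)/(60*(k + 3)*(k + 4)*(k + 5)) with R(k) = B(k−1)f(k)/C(k) = k*(k + 6)*(k**2 - 48*k - 73)/(60*(k**2 - 3*k - 6)).
s_(k+1) − s_k = (k**2 - 3*k - 6)/(k**4 + 18*k**3 + 119*k**2 + 342*k + 360) = t_k.
Σ_(k=0)^n t_k = s_(n+1) − s_(0) = ((n**3 - 45*n**2 - 166*n - 120)/(60*(n**3 + 15*n**2 + 74*n + 120))) − (0), i.e. (n**3 - 45*n**2 - 166*n - 120)/(60*(n**3 + 15*n**2 + 74*n + 120)).

S(n) = \frac{n^{3} - 45 n^{2} - 166 n - 120}{60 \left(n^{3} + 15 n^{2} + 74 n + 120\right)}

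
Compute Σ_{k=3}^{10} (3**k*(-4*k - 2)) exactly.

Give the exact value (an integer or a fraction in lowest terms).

t_(k+1)/t_k = 3*(2*k + 3)/(2*k + 1).
A = 3, B = 1, C = k + 1/2.
Need (3)·f(k+1) − (1)·f(k) = k + 1/2.
deg f ≤ 1 (via 0,0,1).
Coefficient equations give f(k) = (k - 1)/2.
So s_k = (B(k−1)f/C)·t_k = ((k - 1)/(2*k + 1))·t_k = 2*3**k*(1 - k).
Verify: 3**k*(-4*k - 2) matches t_k.
Σ_(k=3)^(10) t_k = s_(11) − s_(3) = -3542940 − (-108) = -3542832.

Σ = -3542832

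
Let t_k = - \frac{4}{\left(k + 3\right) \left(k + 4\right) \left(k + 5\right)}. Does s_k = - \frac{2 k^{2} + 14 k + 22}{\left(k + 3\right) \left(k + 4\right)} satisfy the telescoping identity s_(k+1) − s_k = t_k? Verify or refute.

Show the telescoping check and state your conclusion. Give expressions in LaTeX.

s_(k+1) = 2*(-7*k - (k + 1)**2 - 18)/((k + 4)*(k + 5))
s_(k+1) − s_k = -4/(k**3 + 12*k**2 + 47*k + 60)
(s_(k+1) − s_k) − t_k = 0

Valid: the claim telescopes to t_k.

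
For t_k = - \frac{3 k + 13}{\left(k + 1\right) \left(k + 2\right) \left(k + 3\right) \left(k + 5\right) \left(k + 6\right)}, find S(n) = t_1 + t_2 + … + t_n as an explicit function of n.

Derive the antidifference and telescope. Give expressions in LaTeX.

Ratio r(k) = (k + 1)*(k + 5)*(3*k + 16)/((k + 4)*(k + 7)*(3*k + 13)).
Normal form (A,B,C) = (k + 1, k + 7, k**2 + 25*k/3 + 52/3).
Need (k + 1)·f(k+1) − (k + 6)·f(k) = k**2 + 25*k/3 + 52/3.
From deg A=1, deg B=1, deg C=2: d=5.
A polynomial solution: f(k) = k*(k + 3)*(k + 4)*(k**2 + 8*k + 17)/30.
Then R = B(k−1)f/C = k*(k + 3)*(k + 6)*(k**2 + 8*k + 17)/(10*(3*k + 13)), so s_k = R(k)·t_k = k*(-k**2 - 8*k - 17)/(10*(k**3 + 8*k**2 + 17*k + 10)).
Verify: (-3*k - 13)/(k**5 + 17*k**4 + 107*k**3 + 307*k**2 + 396*k + 180) matches t_k.
s_(n+1) = (-n**3 - 11*n**2 - 36*n - 26)/(10*(n**3 + 11*n**2 + 36*n + 36)) and s_(1) = -13/180, so S(n) = n*(-n**2 - 11*n - 36)/(36*(n**3 + 11*n**2 + 36*n + 36)).

S(n) = \frac{n \left(- n^{2} - 11 n - 36\right)}{36 \left(n^{3} + 11 n^{2} + 36 n + 36\right)}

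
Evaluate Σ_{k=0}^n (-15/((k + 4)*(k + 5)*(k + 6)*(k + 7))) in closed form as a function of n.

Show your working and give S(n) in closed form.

S(n) = (-n**3 - 18*n**2 - 107*n - 90)/(24*(n**3 + 18*n**2 + 107*n + 210))

t_(k+1)/t_k = (k + 4)/(k + 8).
Gosper form: A/B · C(k+1)/C(k) with A=k + 4, B=k + 8, C=1.
Solve (k + 4)·f(k+1) − (k + 7)·f(k) = 1.
From deg A=1, deg B=1, deg C=0: d=3.
Match coefficients ⇒ f(k) = k*(k**2 + 15*k + 74)/360.
Then R = B(k−1)f/C = k*(k + 7)*(k**2 + 15*k + 74)/360, so s_k = R(k)·t_k = k*(-k**2 - 15*k - 74)/(24*(k + 4)*(k + 5)*(k + 6)).
Δs = -15/(k**4 + 22*k**3 + 179*k**2 + 638*k + 840), as required.
Σ_(k=0)^n t_k = s_(n+1) − s_(0) = ((-n**3 - 18*n**2 - 107*n - 90)/(24*(n**3 + 18*n**2 + 107*n + 210))) − (0), i.e. (-n**3 - 18*n**2 - 107*n - 90)/(24*(n**3 + 18*n**2 + 107*n + 210)).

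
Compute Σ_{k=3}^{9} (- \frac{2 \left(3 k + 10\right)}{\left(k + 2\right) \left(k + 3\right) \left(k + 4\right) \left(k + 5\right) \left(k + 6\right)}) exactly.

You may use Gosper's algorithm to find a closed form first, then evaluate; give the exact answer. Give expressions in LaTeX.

Σ = -2/315

Ratio r(k) = (k + 2)*(3*k + 13)/((k + 7)*(3*k + 10)).
A = k + 2, B = k + 7, C = k + 10/3.
f must satisfy (k + 2)·f(k+1) − (k + 6)·f(k) = k + 10/3.
deg f ≤ 4 (via 1,1,1).
Coefficient equations give f(k) = k*(k + 3)*(k**2 + 11*k + 38)/120.
Then R = B(k−1)f/C = k*(k + 3)*(k + 6)*(k**2 + 11*k + 38)/(40*(3*k + 10)), so s_k = R(k)·t_k = k*(-k**2 - 11*k - 38)/(20*(k**3 + 11*k**2 + 38*k + 40)).
Δs = 2*(-3*k - 10)/(k**5 + 20*k**4 + 155*k**3 + 580*k**2 + 1044*k + 720), as required.
Evaluate s at k=10 and k=3: -31/630 and -3/70; difference -2/315.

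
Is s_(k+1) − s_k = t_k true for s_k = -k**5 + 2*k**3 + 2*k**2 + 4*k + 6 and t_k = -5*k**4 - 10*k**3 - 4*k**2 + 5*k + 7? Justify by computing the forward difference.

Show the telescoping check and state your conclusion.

valid (s_(k+1) − s_k reduces to t_k)

s_(k+1) = 4*k - (k + 1)**5 + 2*(k + 1)**3 + 2*(k + 1)**2 + 10
s_(k+1) − s_k = -5*k**4 - 10*k**3 - 4*k**2 + 5*k + 7
(s_(k+1) − s_k) − t_k = 0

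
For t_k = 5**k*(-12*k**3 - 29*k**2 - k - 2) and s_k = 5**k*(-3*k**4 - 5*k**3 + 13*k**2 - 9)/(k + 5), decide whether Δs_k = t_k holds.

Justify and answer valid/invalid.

Invalid: residual 5**k*(24*k**4 + 172*k**3 + 300*k**2 + 16*k + 14)/(k**2 + 11*k + 30) ≠ 0.

s_(k+1) = 5**(k + 1)*(-3*k**4 - 17*k**3 - 20*k**2 - k - 4)/(k + 6)
s_(k+1) − s_k = 5**k*(-12*k**5 - 137*k**4 - 508*k**3 - 583*k**2 - 36*k - 46)/(k**2 + 11*k + 30)
(s_(k+1) − s_k) − t_k = 5**k*(24*k**4 + 172*k**3 + 300*k**2 + 16*k + 14)/(k**2 + 11*k + 30)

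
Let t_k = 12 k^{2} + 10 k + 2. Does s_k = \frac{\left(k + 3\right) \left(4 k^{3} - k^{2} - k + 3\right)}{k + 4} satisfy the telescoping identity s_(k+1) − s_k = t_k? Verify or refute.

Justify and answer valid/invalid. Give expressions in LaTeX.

s_(k+1) = -(k + 4)*(k - 4*(k + 1)**3 + (k + 1)**2 - 2)/(k + 5)
s_(k+1) − s_k = (12*k**4 + 110*k**3 + 273*k**2 + 175*k + 35)/(k**2 + 9*k + 20)
(s_(k+1) − s_k) − t_k = (-8*k**3 - 59*k**2 - 43*k - 5)/(k**2 + 9*k + 20)

Invalid: residual \frac{- 8 k^{3} - 59 k^{2} - 43 k - 5}{k^{2} + 9 k + 20} ≠ 0.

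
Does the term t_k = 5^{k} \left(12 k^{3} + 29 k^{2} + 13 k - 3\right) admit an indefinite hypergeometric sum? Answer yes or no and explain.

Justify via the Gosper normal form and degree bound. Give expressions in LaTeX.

Yes. s_k = 5^{k} \left(3 k^{3} - 4 k^{2} + 2 k - 2\right).

Step 1: r(k) = 5*(12*k**3 + 65*k**2 + 107*k + 51)/(12*k**3 + 29*k**2 + 13*k - 3).
Factor: A=5; B=1; C=k**3 + 29*k**2/12 + 13*k/12 - 1/4.
Solve (5)·f(k+1) − (1)·f(k) = k**3 + 29*k**2/12 + 13*k/12 - 1/4.
Degrees (0,0,3) ⇒ d ≤ 3.
Match coefficients ⇒ f(k) = (3*k**3 - 4*k**2 + 2*k - 2)/12.
So s_k = (B(k−1)f/C)·t_k = ((3*k**3 - 4*k**2 + 2*k - 2)/(12*k**3 + 29*k**2 + 13*k - 3))·t_k = 5**k*(3*k**3 - 4*k**2 + 2*k - 2).
Verify: 5**k*(12*k**3 + 29*k**2 + 13*k - 3) matches t_k.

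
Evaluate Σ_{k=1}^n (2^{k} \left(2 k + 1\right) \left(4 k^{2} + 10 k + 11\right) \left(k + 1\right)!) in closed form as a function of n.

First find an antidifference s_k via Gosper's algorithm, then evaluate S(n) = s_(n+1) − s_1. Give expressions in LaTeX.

S(n) = 8 \cdot 2^{n} n^{4} n! + 36 \cdot 2^{n} n^{3} n! + 58 \cdot 2^{n} n^{2} n! + 42 \cdot 2^{n} n n! + 12 \cdot 2^{n} n! - 12

Ratio r(k) = 2*(8*k**4 + 64*k**3 + 200*k**2 + 283*k + 150)/(8*k**3 + 24*k**2 + 32*k + 11).
Factor: A=2*k + 4; B=1; C=k**3 + 3*k**2 + 4*k + 11/8.
Need (2*k + 4)·f(k+1) − (1)·f(k) = k**3 + 3*k**2 + 4*k + 11/8.
Bound: deg f ≤ 2.
Coefficient equations give f(k) = (4*k**2 - 2*k + 1)/8.
R(k) = B(k−1)·f(k)/C(k) = (4*k**2 - 2*k + 1)/((2*k + 1)*(4*k**2 + 10*k + 11)); s_k = R·t_k = 2**k*(4*k**2 - 2*k + 1)*factorial(k + 1).
Verify: 2**k*(2*k + 1)*(4*k**2 + 10*k + 11)*factorial(k + 1) matches t_k.
Evaluate: s_(n+1) = 2**(n + 1)*(4*n**2 + 6*n + 3)*factorial(n + 2); subtract s_(1) = 12 ⇒ S(n) = 8*2**n*n**4*factorial(n) + 36*2**n*n**3*factorial(n) + 58*2**n*n**2*factorial(n) + 42*2**n*n*factorial(n) + 12*2**n*factorial(n) - 12.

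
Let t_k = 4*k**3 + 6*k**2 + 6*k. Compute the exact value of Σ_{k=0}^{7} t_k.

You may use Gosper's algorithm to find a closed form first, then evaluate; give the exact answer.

t_(k+1)/t_k = (2*k**3 + 9*k**2 + 15*k + 8)/(k*(2*k**2 + 3*k + 3)).
Take A(k)=1, B(k)=1, C(k)=k**3 + 3*k**2/2 + 3*k/2.
Set up (1)·f(k+1) − (1)·f(k) − (k**3 + 3*k**2/2 + 3*k/2) = 0.
From deg A=0, deg B=0, deg C=3: d=4.
Match coefficients ⇒ f(k) = k*(k - 1)*(k**2 + k + 2)/4.
Then R = B(k−1)f/C = (k - 1)*(k**2 + k + 2)/(2*(2*k**2 + 3*k + 3)), so s_k = R(k)·t_k = k*(k**3 + k - 2).
Check: Δs_k = 2*k*(2*k**2 + 3*k + 3). ✓
Evaluate s at k=8 and k=0: 4144 and 0; difference 4144.

Σ = 4144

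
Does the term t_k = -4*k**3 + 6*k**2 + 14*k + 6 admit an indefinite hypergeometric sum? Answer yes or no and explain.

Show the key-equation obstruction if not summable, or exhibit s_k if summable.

r(k) = (2*k**3 + 3*k**2 - 7*k - 11)/(2*k**3 - 3*k**2 - 7*k - 3) after simplifying.
Normal form (A,B,C) = (1, 1, k**3 - 3*k**2/2 - 7*k/2 - 3/2).
Set up (1)·f(k+1) − (1)·f(k) − (k**3 - 3*k**2/2 - 7*k/2 - 3/2) = 0.
deg f ≤ 4 (via 0,0,3).
Solve for f: f(k) = k**2*(k**2 - 4*k - 3)/4 (degree 4 ≤ 4).
R(k) = B(k−1)·f(k)/C(k) = k**2*(k**2 - 4*k - 3)/(2*(2*k**3 - 3*k**2 - 7*k - 3)); s_k = R·t_k = k**2*(-k**2 + 4*k + 3).
Δs = -4*k**3 + 6*k**2 + 14*k + 6, as required.

Yes. s_k = k**2*(-k**2 + 4*k + 3).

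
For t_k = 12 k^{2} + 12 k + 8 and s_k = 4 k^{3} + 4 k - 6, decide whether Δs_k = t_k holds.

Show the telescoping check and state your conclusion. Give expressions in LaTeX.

Valid — Δs_k = t_k.

s_(k+1) = 4*k + 4*(k + 1)**3 - 2
s_(k+1) − s_k = 12*k**2 + 12*k + 8
(s_(k+1) − s_k) − t_k = 0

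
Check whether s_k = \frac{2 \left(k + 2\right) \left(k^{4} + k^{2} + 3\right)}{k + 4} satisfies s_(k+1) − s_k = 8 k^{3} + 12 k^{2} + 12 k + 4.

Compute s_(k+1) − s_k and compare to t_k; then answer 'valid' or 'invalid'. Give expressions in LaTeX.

s_(k+1) = 2*(k + 3)*((k + 1)**4 + (k + 1)**2 + 3)/(k + 5)
s_(k+1) − s_k = 4*(2*k**5 + 18*k**4 + 48*k**3 + 59*k**2 + 43*k + 15)/(k**2 + 9*k + 20)
(s_(k+1) − s_k) − t_k = 4*(-3*k**4 - 22*k**3 - 29*k**2 - 26*k - 5)/(k**2 + 9*k + 20)

Invalid: residual \frac{4 \left(- 3 k^{4} - 22 k^{3} - 29 k^{2} - 26 k - 5\right)}{k^{2} + 9 k + 20} ≠ 0.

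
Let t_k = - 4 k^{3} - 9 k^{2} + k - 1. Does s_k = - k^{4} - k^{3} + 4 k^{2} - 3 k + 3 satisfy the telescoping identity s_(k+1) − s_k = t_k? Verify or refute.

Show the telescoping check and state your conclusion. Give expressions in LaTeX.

s_(k+1) = -k**4 - 5*k**3 - 5*k**2 - 2*k + 2
s_(k+1) − s_k = -4*k**3 - 9*k**2 + k - 1
(s_(k+1) − s_k) − t_k = 0

Valid: the claim telescopes to t_k.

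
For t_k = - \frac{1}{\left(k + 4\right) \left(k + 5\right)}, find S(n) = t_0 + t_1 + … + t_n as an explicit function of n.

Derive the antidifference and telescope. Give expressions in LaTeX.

Ratio r(k) = (k + 4)/(k + 6).
Factor: A=k + 4; B=k + 6; C=1.
Set up (k + 4)·f(k+1) − (k + 5)·f(k) − (1) = 0.
Degrees (1,1,0) ⇒ d ≤ 1.
Solve for f: f(k) = k/4 (degree 1 ≤ 1).
Then R = B(k−1)f/C = k*(k + 5)/4, so s_k = R(k)·t_k = -k/(4*k + 16).
s_(k+1) − s_k = -1/(k**2 + 9*k + 20) = t_k.
Telescope: S(n) = s_(n+1) − s_(0) = (-n - 1)/(4*(n + 5)) − (0) = (-n - 1)/(4*(n + 5)).

S(n) = \frac{- n - 1}{4 \left(n + 5\right)}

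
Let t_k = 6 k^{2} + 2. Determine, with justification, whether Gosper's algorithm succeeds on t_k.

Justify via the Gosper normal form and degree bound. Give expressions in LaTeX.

r(k) = (3*(k + 1)**2 + 1)/(3*k**2 + 1) after simplifying.
Factor: A=1; B=1; C=k**2 + 1/3.
Solve (1)·f(k+1) − (1)·f(k) = k**2 + 1/3.
deg f ≤ 3 (via 0,0,2).
Solve for f: f(k) = k*(2*k**2 - 3*k + 3)/6 (degree 3 ≤ 3).
Certificate R = B(k−1)f/C = k*(2*k**2 - 3*k + 3)/(2*(3*k**2 + 1)) gives s_k = k*(2*k**2 - 3*k + 3).
Δs = 6*k**2 + 2, as required.

Yes. s_k = k \left(2 k^{2} - 3 k + 3\right).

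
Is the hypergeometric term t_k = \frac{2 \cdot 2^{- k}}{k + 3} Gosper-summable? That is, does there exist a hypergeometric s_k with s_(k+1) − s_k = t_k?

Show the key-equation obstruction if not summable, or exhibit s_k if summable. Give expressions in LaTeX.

No — key equation has no polynomial f.

r(k) = (k + 3)/(2*(k + 4)) after simplifying.
Gosper form: A/B · C(k+1)/C(k) with A=k/2 + 3/2, B=k + 4, C=1.
Need (k/2 + 3/2)·f(k+1) − (k + 3)·f(k) = 1.
deg f ≤ -1 (via 1,1,0).
Negative degree bound (-1): no f exists, t_k not Gosper-summable.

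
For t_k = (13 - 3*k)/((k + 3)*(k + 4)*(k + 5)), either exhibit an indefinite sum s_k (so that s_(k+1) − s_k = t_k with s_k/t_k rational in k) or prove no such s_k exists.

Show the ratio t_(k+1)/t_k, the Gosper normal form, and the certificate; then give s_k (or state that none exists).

s_k = k*(k + 25)/(6*(k + 3)*(k + 4))

The ratio is (k + 3)*(3*k - 10)/((k + 6)*(3*k - 13)).
Factor: A=k + 3; B=k + 6; C=k - 13/3.
f must satisfy (k + 3)·f(k+1) − (k + 5)·f(k) = k - 13/3.
Bound: deg f ≤ 2.
Match coefficients ⇒ f(k) = -k*(k + 25)/18.
R(k) = B(k−1)·f(k)/C(k) = -k*(k + 5)*(k + 25)/(6*(3*k - 13)); s_k = R·t_k = k*(k + 25)/(6*(k + 3)*(k + 4)).
s_(k+1) − s_k = (13 - 3*k)/(k**3 + 12*k**2 + 47*k + 60) = t_k.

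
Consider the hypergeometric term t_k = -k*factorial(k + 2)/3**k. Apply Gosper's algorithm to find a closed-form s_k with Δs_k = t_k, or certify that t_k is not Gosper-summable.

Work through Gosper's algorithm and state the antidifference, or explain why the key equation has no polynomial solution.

s_k = -3**(1 - k)*factorial(k + 2)

The ratio is (k + 1)*(k + 3)/(3*k).
So A=k/3 + 1 and B=1, with C=k.
Set up (k/3 + 1)·f(k+1) − (1)·f(k) − (k) = 0.
deg f ≤ 0 (via 1,0,1).
Match coefficients ⇒ f(k) = 3.
So s_k = (B(k−1)f/C)·t_k = (3/k)·t_k = -3**(1 - k)*factorial(k + 2).
Δs = -k*factorial(k + 2)/3**k, as required.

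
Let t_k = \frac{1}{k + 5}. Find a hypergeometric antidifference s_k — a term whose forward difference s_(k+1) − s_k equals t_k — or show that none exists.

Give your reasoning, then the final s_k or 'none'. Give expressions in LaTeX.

r(k) = (k + 5)/(k + 6) after simplifying.
Take A(k)=k + 5, B(k)=k + 6, C(k)=1.
Need (k + 5)·f(k+1) − (k + 5)·f(k) = 1.
d = 0 from the (1,1,0) case.
Generic f = c0 gives residual -1; -1 = 0 cannot hold, so t_k is not Gosper-summable.

none — t_k is not Gosper-summable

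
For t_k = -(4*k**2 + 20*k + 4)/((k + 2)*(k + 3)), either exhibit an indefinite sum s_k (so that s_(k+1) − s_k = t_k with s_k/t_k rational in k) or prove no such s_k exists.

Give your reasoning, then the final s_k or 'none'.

r(k) = (k + 2)*(5*k + (k + 1)**2 + 6)/((k + 4)*(k**2 + 5*k + 1)) after simplifying.
Normal form (A,B,C) = (k + 2, k + 4, k**2 + 5*k + 1).
Solve (k + 2)·f(k+1) − (k + 3)·f(k) = k**2 + 5*k + 1.
d = 2 from the (1,1,2) case.
Solve for f: f(k) = k*(2*k - 1)/2 (degree 2 ≤ 2).
Get s_k = R·t_k = 2*k*(1 - 2*k)/(k + 2) with R(k) = B(k−1)f(k)/C(k) = k*(k + 3)*(2*k - 1)/(2*(k**2 + 5*k + 1)).
Check: Δs_k = 4*(-k**2 - 5*k - 1)/(k**2 + 5*k + 6). ✓

s_k = 2*k*(1 - 2*k)/(k + 2)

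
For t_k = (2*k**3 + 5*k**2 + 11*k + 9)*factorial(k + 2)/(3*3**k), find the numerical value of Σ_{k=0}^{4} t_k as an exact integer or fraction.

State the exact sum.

Σ = 9592/9

r(k) = (2*k**4 + 17*k**3 + 60*k**2 + 108*k + 81)/(3*(2*k**3 + 5*k**2 + 11*k + 9)) after simplifying.
Gosper form: A/B · C(k+1)/C(k) with A=k/3 + 1, B=1, C=k**3 + 5*k**2/2 + 11*k/2 + 9/2.
Need (k/3 + 1)·f(k+1) − (1)·f(k) = k**3 + 5*k**2/2 + 11*k/2 + 9/2.
From deg A=1, deg B=0, deg C=3: d=2.
Solve for f: f(k) = 3*(2*k**2 + k - 4)/2 (degree 2 ≤ 2).
Certificate R = B(k−1)f/C = 3*(2*k**2 + k - 4)/(2*k**3 + 5*k**2 + 11*k + 9) gives s_k = (2*k**2 + k - 4)*factorial(k + 2)/3**k.
Δs = (2*k**3 + 5*k**2 + 11*k + 9)*factorial(k + 2)/(3*3**k), as required.
Evaluate s at k=5 and k=0: 9520/9 and -8; difference 9592/9.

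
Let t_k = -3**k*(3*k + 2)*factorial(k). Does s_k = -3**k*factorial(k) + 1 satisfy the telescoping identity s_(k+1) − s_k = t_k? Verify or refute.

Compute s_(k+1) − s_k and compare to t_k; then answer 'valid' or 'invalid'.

Valid: the claim telescopes to t_k.

s_(k+1) = -3**(k + 1)*factorial(k + 1) + 1
s_(k+1) − s_k = -3**k*(3*k + 2)*factorial(k)
(s_(k+1) − s_k) − t_k = 0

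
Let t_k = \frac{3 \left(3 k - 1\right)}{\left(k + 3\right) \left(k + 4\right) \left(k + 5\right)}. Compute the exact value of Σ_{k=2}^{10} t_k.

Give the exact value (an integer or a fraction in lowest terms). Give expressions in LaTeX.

Ratio r(k) = (k + 3)*(3*k + 2)/((k + 6)*(3*k - 1)).
Factor: A=k + 3; B=k + 6; C=k - 1/3.
Need (k + 3)·f(k+1) − (k + 5)·f(k) = k - 1/3.
Degrees (1,1,1) ⇒ d ≤ 2.
Match coefficients ⇒ f(k) = k*(k - 2)/9.
Then R = B(k−1)f/C = k*(k - 2)*(k + 5)/(3*(3*k - 1)), so s_k = R(k)·t_k = k*(k - 2)/((k + 3)*(k + 4)).
Δs = 3*(3*k - 1)/(k**3 + 12*k**2 + 47*k + 60), as required.
Evaluate s at k=11 and k=2: 33/70 and 0; difference 33/70.

Σ = 33/70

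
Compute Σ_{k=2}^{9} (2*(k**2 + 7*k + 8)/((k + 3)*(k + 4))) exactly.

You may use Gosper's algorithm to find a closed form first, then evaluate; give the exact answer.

t_(k+1)/t_k = (k + 3)*(7*k + (k + 1)**2 + 15)/((k + 5)*(k**2 + 7*k + 8)).
Normal form (A,B,C) = (k + 3, k + 5, k**2 + 7*k + 8).
Set up (k + 3)·f(k+1) − (k + 4)·f(k) − (k**2 + 7*k + 8) = 0.
From deg A=1, deg B=1, deg C=2: d=2.
Solving with deg f ≤ 2: f(k) = k*(3*k + 5)/3.
So s_k = (B(k−1)f/C)·t_k = (k*(k + 4)*(3*k + 5)/(3*(k**2 + 7*k + 8)))·t_k = 2*k*(3*k + 5)/(3*(k + 3)).
Check: Δs_k = 2*(k**2 + 7*k + 8)/(k**2 + 7*k + 12). ✓
Σ_(k=2)^(9) t_k = s_(10) − s_(2) = 700/39 − (44/15) = 976/65.

Σ = 976/65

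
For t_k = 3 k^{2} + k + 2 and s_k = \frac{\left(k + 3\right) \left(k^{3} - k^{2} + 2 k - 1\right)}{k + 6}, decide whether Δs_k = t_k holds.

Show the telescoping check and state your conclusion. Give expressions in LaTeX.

s_(k+1) = (k + 4)*(2*k + (k + 1)**3 - (k + 1)**2 + 1)/(k + 7)
s_(k+1) − s_k = (3*k**4 + 34*k**3 + 81*k**2 + 50*k + 45)/(k**2 + 13*k + 42)
(s_(k+1) − s_k) − t_k = 3*(-2*k**3 - 20*k**2 - 6*k - 13)/(k**2 + 13*k + 42)

Invalid: residual \frac{3 \left(- 2 k^{3} - 20 k^{2} - 6 k - 13\right)}{k^{2} + 13 k + 42} ≠ 0.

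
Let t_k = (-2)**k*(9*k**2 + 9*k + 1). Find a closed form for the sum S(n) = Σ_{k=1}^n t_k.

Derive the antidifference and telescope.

r(k) = 2*(-9*k**2 - 27*k - 19)/(9*k**2 + 9*k + 1) after simplifying.
Take A(k)=-2, B(k)=1, C(k)=k**2 + k + 1/9.
Solve (-2)·f(k+1) − (1)·f(k) = k**2 + k + 1/9.
Bound: deg f ≤ 2.
Solving with deg f ≤ 2: f(k) = -(3*k**2 - k - 1)/9.
Then R = B(k−1)f/C = -(3*k**2 - k - 1)/(9*k**2 + 9*k + 1), so s_k = R(k)·t_k = (-2)**k*(-3*k**2 + k + 1).
Check: Δs_k = (-2)**k*(9*k**2 + 9*k + 1). ✓
Σ_(k=1)^n t_k = s_(n+1) − s_(1) = (2*(-2)**n*(3*n**2 + 5*n + 1)) − (2), i.e. 6*(-2)**n*n**2 + 10*(-2)**n*n + 2*(-2)**n - 2.

S(n) = 6*(-2)**n*n**2 + 10*(-2)**n*n + 2*(-2)**n - 2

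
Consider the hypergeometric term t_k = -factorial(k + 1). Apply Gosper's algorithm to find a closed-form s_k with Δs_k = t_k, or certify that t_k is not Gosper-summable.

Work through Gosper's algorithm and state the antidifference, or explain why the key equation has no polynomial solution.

t_(k+1)/t_k = k + 2.
So A=k + 2 and B=1, with C=1.
Need (k + 2)·f(k+1) − (1)·f(k) = 1.
d = -1 from the (1,0,0) case.
deg f ≤ -1 is impossible — no certificate.

not Gosper-summable; s_k does not exist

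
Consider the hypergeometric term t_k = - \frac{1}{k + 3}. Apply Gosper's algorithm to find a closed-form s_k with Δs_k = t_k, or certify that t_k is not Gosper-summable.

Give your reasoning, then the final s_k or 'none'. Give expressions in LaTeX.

The ratio is (k + 3)/(k + 4).
Gosper form: A/B · C(k+1)/C(k) with A=k + 3, B=k + 4, C=1.
Solve (k + 3)·f(k+1) − (k + 3)·f(k) = 1.
Bound: deg f ≤ 0.
Write f(k) = c0. Then LHS − RHS = -1, requiring -1 = 0: contradictory. No certificate.

none (Gosper's algorithm certifies no s_k)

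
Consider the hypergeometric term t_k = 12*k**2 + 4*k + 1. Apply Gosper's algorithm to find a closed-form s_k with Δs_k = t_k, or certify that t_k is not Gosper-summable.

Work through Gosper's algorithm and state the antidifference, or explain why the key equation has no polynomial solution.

Compute t_(k+1)/t_k: get (12*k**2 + 28*k + 17)/(12*k**2 + 4*k + 1).
Factor: A=1; B=1; C=k**2 + k/3 + 1/12.
Solve (1)·f(k+1) − (1)·f(k) = k**2 + k/3 + 1/12.
Bound: deg f ≤ 3.
A polynomial solution: f(k) = k*(2*k - 1)**2/12.
R(k) = B(k−1)·f(k)/C(k) = k*(2*k - 1)**2/(12*k**2 + 4*k + 1); s_k = R·t_k = k*(4*k**2 - 4*k + 1).
s_(k+1) − s_k = 12*k**2 + 4*k + 1 = t_k.

s_k = k*(4*k**2 - 4*k + 1)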